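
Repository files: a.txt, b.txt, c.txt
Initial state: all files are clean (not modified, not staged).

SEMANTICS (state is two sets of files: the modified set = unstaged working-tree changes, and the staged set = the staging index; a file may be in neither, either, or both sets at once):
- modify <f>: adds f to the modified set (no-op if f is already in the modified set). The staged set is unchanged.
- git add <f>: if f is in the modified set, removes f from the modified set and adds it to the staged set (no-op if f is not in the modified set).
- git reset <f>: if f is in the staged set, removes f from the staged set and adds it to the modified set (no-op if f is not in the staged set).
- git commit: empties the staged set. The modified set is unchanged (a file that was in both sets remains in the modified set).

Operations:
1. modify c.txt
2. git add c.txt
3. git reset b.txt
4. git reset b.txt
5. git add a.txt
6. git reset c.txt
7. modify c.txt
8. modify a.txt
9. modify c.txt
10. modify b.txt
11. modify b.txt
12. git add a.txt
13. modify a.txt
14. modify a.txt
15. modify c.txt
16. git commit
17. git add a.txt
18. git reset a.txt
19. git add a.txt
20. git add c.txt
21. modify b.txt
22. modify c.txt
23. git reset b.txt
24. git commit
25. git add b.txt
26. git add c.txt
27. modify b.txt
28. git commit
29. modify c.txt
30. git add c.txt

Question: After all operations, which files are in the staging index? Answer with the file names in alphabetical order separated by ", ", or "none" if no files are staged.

Answer: c.txt

Derivation:
After op 1 (modify c.txt): modified={c.txt} staged={none}
After op 2 (git add c.txt): modified={none} staged={c.txt}
After op 3 (git reset b.txt): modified={none} staged={c.txt}
After op 4 (git reset b.txt): modified={none} staged={c.txt}
After op 5 (git add a.txt): modified={none} staged={c.txt}
After op 6 (git reset c.txt): modified={c.txt} staged={none}
After op 7 (modify c.txt): modified={c.txt} staged={none}
After op 8 (modify a.txt): modified={a.txt, c.txt} staged={none}
After op 9 (modify c.txt): modified={a.txt, c.txt} staged={none}
After op 10 (modify b.txt): modified={a.txt, b.txt, c.txt} staged={none}
After op 11 (modify b.txt): modified={a.txt, b.txt, c.txt} staged={none}
After op 12 (git add a.txt): modified={b.txt, c.txt} staged={a.txt}
After op 13 (modify a.txt): modified={a.txt, b.txt, c.txt} staged={a.txt}
After op 14 (modify a.txt): modified={a.txt, b.txt, c.txt} staged={a.txt}
After op 15 (modify c.txt): modified={a.txt, b.txt, c.txt} staged={a.txt}
After op 16 (git commit): modified={a.txt, b.txt, c.txt} staged={none}
After op 17 (git add a.txt): modified={b.txt, c.txt} staged={a.txt}
After op 18 (git reset a.txt): modified={a.txt, b.txt, c.txt} staged={none}
After op 19 (git add a.txt): modified={b.txt, c.txt} staged={a.txt}
After op 20 (git add c.txt): modified={b.txt} staged={a.txt, c.txt}
After op 21 (modify b.txt): modified={b.txt} staged={a.txt, c.txt}
After op 22 (modify c.txt): modified={b.txt, c.txt} staged={a.txt, c.txt}
After op 23 (git reset b.txt): modified={b.txt, c.txt} staged={a.txt, c.txt}
After op 24 (git commit): modified={b.txt, c.txt} staged={none}
After op 25 (git add b.txt): modified={c.txt} staged={b.txt}
After op 26 (git add c.txt): modified={none} staged={b.txt, c.txt}
After op 27 (modify b.txt): modified={b.txt} staged={b.txt, c.txt}
After op 28 (git commit): modified={b.txt} staged={none}
After op 29 (modify c.txt): modified={b.txt, c.txt} staged={none}
After op 30 (git add c.txt): modified={b.txt} staged={c.txt}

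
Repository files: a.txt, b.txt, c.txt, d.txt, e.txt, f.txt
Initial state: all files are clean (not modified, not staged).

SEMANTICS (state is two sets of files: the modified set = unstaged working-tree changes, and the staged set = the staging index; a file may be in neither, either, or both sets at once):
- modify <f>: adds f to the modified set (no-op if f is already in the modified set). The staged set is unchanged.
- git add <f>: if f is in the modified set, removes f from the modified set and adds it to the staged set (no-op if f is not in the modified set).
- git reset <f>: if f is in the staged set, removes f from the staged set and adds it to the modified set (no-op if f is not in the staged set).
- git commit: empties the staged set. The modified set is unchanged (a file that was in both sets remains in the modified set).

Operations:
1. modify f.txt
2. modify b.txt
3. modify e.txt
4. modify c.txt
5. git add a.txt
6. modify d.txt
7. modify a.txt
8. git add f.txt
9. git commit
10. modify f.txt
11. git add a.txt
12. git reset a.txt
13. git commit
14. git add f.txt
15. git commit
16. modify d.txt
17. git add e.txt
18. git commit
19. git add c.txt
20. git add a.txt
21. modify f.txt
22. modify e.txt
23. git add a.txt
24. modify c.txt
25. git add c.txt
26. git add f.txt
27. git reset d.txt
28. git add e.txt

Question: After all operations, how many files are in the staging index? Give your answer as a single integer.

After op 1 (modify f.txt): modified={f.txt} staged={none}
After op 2 (modify b.txt): modified={b.txt, f.txt} staged={none}
After op 3 (modify e.txt): modified={b.txt, e.txt, f.txt} staged={none}
After op 4 (modify c.txt): modified={b.txt, c.txt, e.txt, f.txt} staged={none}
After op 5 (git add a.txt): modified={b.txt, c.txt, e.txt, f.txt} staged={none}
After op 6 (modify d.txt): modified={b.txt, c.txt, d.txt, e.txt, f.txt} staged={none}
After op 7 (modify a.txt): modified={a.txt, b.txt, c.txt, d.txt, e.txt, f.txt} staged={none}
After op 8 (git add f.txt): modified={a.txt, b.txt, c.txt, d.txt, e.txt} staged={f.txt}
After op 9 (git commit): modified={a.txt, b.txt, c.txt, d.txt, e.txt} staged={none}
After op 10 (modify f.txt): modified={a.txt, b.txt, c.txt, d.txt, e.txt, f.txt} staged={none}
After op 11 (git add a.txt): modified={b.txt, c.txt, d.txt, e.txt, f.txt} staged={a.txt}
After op 12 (git reset a.txt): modified={a.txt, b.txt, c.txt, d.txt, e.txt, f.txt} staged={none}
After op 13 (git commit): modified={a.txt, b.txt, c.txt, d.txt, e.txt, f.txt} staged={none}
After op 14 (git add f.txt): modified={a.txt, b.txt, c.txt, d.txt, e.txt} staged={f.txt}
After op 15 (git commit): modified={a.txt, b.txt, c.txt, d.txt, e.txt} staged={none}
After op 16 (modify d.txt): modified={a.txt, b.txt, c.txt, d.txt, e.txt} staged={none}
After op 17 (git add e.txt): modified={a.txt, b.txt, c.txt, d.txt} staged={e.txt}
After op 18 (git commit): modified={a.txt, b.txt, c.txt, d.txt} staged={none}
After op 19 (git add c.txt): modified={a.txt, b.txt, d.txt} staged={c.txt}
After op 20 (git add a.txt): modified={b.txt, d.txt} staged={a.txt, c.txt}
After op 21 (modify f.txt): modified={b.txt, d.txt, f.txt} staged={a.txt, c.txt}
After op 22 (modify e.txt): modified={b.txt, d.txt, e.txt, f.txt} staged={a.txt, c.txt}
After op 23 (git add a.txt): modified={b.txt, d.txt, e.txt, f.txt} staged={a.txt, c.txt}
After op 24 (modify c.txt): modified={b.txt, c.txt, d.txt, e.txt, f.txt} staged={a.txt, c.txt}
After op 25 (git add c.txt): modified={b.txt, d.txt, e.txt, f.txt} staged={a.txt, c.txt}
After op 26 (git add f.txt): modified={b.txt, d.txt, e.txt} staged={a.txt, c.txt, f.txt}
After op 27 (git reset d.txt): modified={b.txt, d.txt, e.txt} staged={a.txt, c.txt, f.txt}
After op 28 (git add e.txt): modified={b.txt, d.txt} staged={a.txt, c.txt, e.txt, f.txt}
Final staged set: {a.txt, c.txt, e.txt, f.txt} -> count=4

Answer: 4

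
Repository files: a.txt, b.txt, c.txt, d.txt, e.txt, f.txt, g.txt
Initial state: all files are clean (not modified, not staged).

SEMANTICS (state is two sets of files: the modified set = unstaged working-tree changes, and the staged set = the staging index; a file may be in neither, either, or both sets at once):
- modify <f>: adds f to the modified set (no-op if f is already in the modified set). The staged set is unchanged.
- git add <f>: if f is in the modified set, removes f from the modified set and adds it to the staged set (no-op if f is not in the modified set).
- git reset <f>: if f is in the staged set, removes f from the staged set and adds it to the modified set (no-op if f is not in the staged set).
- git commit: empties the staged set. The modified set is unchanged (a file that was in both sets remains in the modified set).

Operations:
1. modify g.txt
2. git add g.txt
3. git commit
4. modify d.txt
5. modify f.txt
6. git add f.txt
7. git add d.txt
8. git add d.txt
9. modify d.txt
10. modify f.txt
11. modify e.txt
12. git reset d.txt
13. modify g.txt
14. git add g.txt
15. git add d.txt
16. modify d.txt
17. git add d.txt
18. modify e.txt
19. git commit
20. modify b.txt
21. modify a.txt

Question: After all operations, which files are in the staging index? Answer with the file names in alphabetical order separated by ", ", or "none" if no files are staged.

Answer: none

Derivation:
After op 1 (modify g.txt): modified={g.txt} staged={none}
After op 2 (git add g.txt): modified={none} staged={g.txt}
After op 3 (git commit): modified={none} staged={none}
After op 4 (modify d.txt): modified={d.txt} staged={none}
After op 5 (modify f.txt): modified={d.txt, f.txt} staged={none}
After op 6 (git add f.txt): modified={d.txt} staged={f.txt}
After op 7 (git add d.txt): modified={none} staged={d.txt, f.txt}
After op 8 (git add d.txt): modified={none} staged={d.txt, f.txt}
After op 9 (modify d.txt): modified={d.txt} staged={d.txt, f.txt}
After op 10 (modify f.txt): modified={d.txt, f.txt} staged={d.txt, f.txt}
After op 11 (modify e.txt): modified={d.txt, e.txt, f.txt} staged={d.txt, f.txt}
After op 12 (git reset d.txt): modified={d.txt, e.txt, f.txt} staged={f.txt}
After op 13 (modify g.txt): modified={d.txt, e.txt, f.txt, g.txt} staged={f.txt}
After op 14 (git add g.txt): modified={d.txt, e.txt, f.txt} staged={f.txt, g.txt}
After op 15 (git add d.txt): modified={e.txt, f.txt} staged={d.txt, f.txt, g.txt}
After op 16 (modify d.txt): modified={d.txt, e.txt, f.txt} staged={d.txt, f.txt, g.txt}
After op 17 (git add d.txt): modified={e.txt, f.txt} staged={d.txt, f.txt, g.txt}
After op 18 (modify e.txt): modified={e.txt, f.txt} staged={d.txt, f.txt, g.txt}
After op 19 (git commit): modified={e.txt, f.txt} staged={none}
After op 20 (modify b.txt): modified={b.txt, e.txt, f.txt} staged={none}
After op 21 (modify a.txt): modified={a.txt, b.txt, e.txt, f.txt} staged={none}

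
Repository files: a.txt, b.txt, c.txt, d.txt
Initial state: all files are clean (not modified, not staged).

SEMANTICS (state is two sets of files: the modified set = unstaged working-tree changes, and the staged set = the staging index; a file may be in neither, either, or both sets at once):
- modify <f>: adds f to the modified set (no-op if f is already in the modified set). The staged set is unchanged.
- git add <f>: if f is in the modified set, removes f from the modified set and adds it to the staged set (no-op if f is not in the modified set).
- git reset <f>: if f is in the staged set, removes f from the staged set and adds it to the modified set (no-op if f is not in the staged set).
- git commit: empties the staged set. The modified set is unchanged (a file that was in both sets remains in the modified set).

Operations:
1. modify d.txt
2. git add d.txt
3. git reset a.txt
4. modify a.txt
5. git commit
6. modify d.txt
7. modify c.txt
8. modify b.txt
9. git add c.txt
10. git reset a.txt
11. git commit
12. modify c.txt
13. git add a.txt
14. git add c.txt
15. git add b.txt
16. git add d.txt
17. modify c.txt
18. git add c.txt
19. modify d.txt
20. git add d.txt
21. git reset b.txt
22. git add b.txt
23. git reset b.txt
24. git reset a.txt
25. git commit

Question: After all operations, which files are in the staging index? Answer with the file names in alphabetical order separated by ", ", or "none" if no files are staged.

After op 1 (modify d.txt): modified={d.txt} staged={none}
After op 2 (git add d.txt): modified={none} staged={d.txt}
After op 3 (git reset a.txt): modified={none} staged={d.txt}
After op 4 (modify a.txt): modified={a.txt} staged={d.txt}
After op 5 (git commit): modified={a.txt} staged={none}
After op 6 (modify d.txt): modified={a.txt, d.txt} staged={none}
After op 7 (modify c.txt): modified={a.txt, c.txt, d.txt} staged={none}
After op 8 (modify b.txt): modified={a.txt, b.txt, c.txt, d.txt} staged={none}
After op 9 (git add c.txt): modified={a.txt, b.txt, d.txt} staged={c.txt}
After op 10 (git reset a.txt): modified={a.txt, b.txt, d.txt} staged={c.txt}
After op 11 (git commit): modified={a.txt, b.txt, d.txt} staged={none}
After op 12 (modify c.txt): modified={a.txt, b.txt, c.txt, d.txt} staged={none}
After op 13 (git add a.txt): modified={b.txt, c.txt, d.txt} staged={a.txt}
After op 14 (git add c.txt): modified={b.txt, d.txt} staged={a.txt, c.txt}
After op 15 (git add b.txt): modified={d.txt} staged={a.txt, b.txt, c.txt}
After op 16 (git add d.txt): modified={none} staged={a.txt, b.txt, c.txt, d.txt}
After op 17 (modify c.txt): modified={c.txt} staged={a.txt, b.txt, c.txt, d.txt}
After op 18 (git add c.txt): modified={none} staged={a.txt, b.txt, c.txt, d.txt}
After op 19 (modify d.txt): modified={d.txt} staged={a.txt, b.txt, c.txt, d.txt}
After op 20 (git add d.txt): modified={none} staged={a.txt, b.txt, c.txt, d.txt}
After op 21 (git reset b.txt): modified={b.txt} staged={a.txt, c.txt, d.txt}
After op 22 (git add b.txt): modified={none} staged={a.txt, b.txt, c.txt, d.txt}
After op 23 (git reset b.txt): modified={b.txt} staged={a.txt, c.txt, d.txt}
After op 24 (git reset a.txt): modified={a.txt, b.txt} staged={c.txt, d.txt}
After op 25 (git commit): modified={a.txt, b.txt} staged={none}

Answer: none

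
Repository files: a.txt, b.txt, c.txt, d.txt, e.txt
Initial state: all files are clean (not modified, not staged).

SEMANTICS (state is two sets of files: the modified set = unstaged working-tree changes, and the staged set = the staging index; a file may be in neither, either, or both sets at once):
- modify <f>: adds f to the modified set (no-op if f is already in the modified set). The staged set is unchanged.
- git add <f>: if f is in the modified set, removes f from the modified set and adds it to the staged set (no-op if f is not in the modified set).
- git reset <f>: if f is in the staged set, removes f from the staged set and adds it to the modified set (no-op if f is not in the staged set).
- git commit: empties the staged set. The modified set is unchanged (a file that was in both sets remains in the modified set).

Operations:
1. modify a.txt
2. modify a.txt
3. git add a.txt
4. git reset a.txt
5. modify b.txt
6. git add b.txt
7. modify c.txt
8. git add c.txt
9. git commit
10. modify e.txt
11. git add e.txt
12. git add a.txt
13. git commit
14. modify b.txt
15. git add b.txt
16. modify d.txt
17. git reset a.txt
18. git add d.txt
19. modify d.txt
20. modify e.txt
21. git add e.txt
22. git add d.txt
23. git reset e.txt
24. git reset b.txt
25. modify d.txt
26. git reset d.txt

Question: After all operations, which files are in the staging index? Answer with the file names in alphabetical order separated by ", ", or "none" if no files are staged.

After op 1 (modify a.txt): modified={a.txt} staged={none}
After op 2 (modify a.txt): modified={a.txt} staged={none}
After op 3 (git add a.txt): modified={none} staged={a.txt}
After op 4 (git reset a.txt): modified={a.txt} staged={none}
After op 5 (modify b.txt): modified={a.txt, b.txt} staged={none}
After op 6 (git add b.txt): modified={a.txt} staged={b.txt}
After op 7 (modify c.txt): modified={a.txt, c.txt} staged={b.txt}
After op 8 (git add c.txt): modified={a.txt} staged={b.txt, c.txt}
After op 9 (git commit): modified={a.txt} staged={none}
After op 10 (modify e.txt): modified={a.txt, e.txt} staged={none}
After op 11 (git add e.txt): modified={a.txt} staged={e.txt}
After op 12 (git add a.txt): modified={none} staged={a.txt, e.txt}
After op 13 (git commit): modified={none} staged={none}
After op 14 (modify b.txt): modified={b.txt} staged={none}
After op 15 (git add b.txt): modified={none} staged={b.txt}
After op 16 (modify d.txt): modified={d.txt} staged={b.txt}
After op 17 (git reset a.txt): modified={d.txt} staged={b.txt}
After op 18 (git add d.txt): modified={none} staged={b.txt, d.txt}
After op 19 (modify d.txt): modified={d.txt} staged={b.txt, d.txt}
After op 20 (modify e.txt): modified={d.txt, e.txt} staged={b.txt, d.txt}
After op 21 (git add e.txt): modified={d.txt} staged={b.txt, d.txt, e.txt}
After op 22 (git add d.txt): modified={none} staged={b.txt, d.txt, e.txt}
After op 23 (git reset e.txt): modified={e.txt} staged={b.txt, d.txt}
After op 24 (git reset b.txt): modified={b.txt, e.txt} staged={d.txt}
After op 25 (modify d.txt): modified={b.txt, d.txt, e.txt} staged={d.txt}
After op 26 (git reset d.txt): modified={b.txt, d.txt, e.txt} staged={none}

Answer: none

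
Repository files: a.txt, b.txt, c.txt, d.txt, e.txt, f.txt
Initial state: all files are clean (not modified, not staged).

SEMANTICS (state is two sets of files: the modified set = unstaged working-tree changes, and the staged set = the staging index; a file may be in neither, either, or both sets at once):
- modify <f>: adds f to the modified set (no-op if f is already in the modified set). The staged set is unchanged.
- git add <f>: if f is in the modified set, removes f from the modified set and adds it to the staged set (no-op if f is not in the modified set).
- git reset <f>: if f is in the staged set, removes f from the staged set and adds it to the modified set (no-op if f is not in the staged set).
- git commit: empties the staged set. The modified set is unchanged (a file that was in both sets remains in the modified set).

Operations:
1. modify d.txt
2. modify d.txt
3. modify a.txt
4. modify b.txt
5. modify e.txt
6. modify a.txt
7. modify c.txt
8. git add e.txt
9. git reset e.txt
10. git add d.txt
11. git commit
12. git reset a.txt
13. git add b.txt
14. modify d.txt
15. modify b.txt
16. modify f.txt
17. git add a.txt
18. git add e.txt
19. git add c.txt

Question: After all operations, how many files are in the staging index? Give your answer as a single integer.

After op 1 (modify d.txt): modified={d.txt} staged={none}
After op 2 (modify d.txt): modified={d.txt} staged={none}
After op 3 (modify a.txt): modified={a.txt, d.txt} staged={none}
After op 4 (modify b.txt): modified={a.txt, b.txt, d.txt} staged={none}
After op 5 (modify e.txt): modified={a.txt, b.txt, d.txt, e.txt} staged={none}
After op 6 (modify a.txt): modified={a.txt, b.txt, d.txt, e.txt} staged={none}
After op 7 (modify c.txt): modified={a.txt, b.txt, c.txt, d.txt, e.txt} staged={none}
After op 8 (git add e.txt): modified={a.txt, b.txt, c.txt, d.txt} staged={e.txt}
After op 9 (git reset e.txt): modified={a.txt, b.txt, c.txt, d.txt, e.txt} staged={none}
After op 10 (git add d.txt): modified={a.txt, b.txt, c.txt, e.txt} staged={d.txt}
After op 11 (git commit): modified={a.txt, b.txt, c.txt, e.txt} staged={none}
After op 12 (git reset a.txt): modified={a.txt, b.txt, c.txt, e.txt} staged={none}
After op 13 (git add b.txt): modified={a.txt, c.txt, e.txt} staged={b.txt}
After op 14 (modify d.txt): modified={a.txt, c.txt, d.txt, e.txt} staged={b.txt}
After op 15 (modify b.txt): modified={a.txt, b.txt, c.txt, d.txt, e.txt} staged={b.txt}
After op 16 (modify f.txt): modified={a.txt, b.txt, c.txt, d.txt, e.txt, f.txt} staged={b.txt}
After op 17 (git add a.txt): modified={b.txt, c.txt, d.txt, e.txt, f.txt} staged={a.txt, b.txt}
After op 18 (git add e.txt): modified={b.txt, c.txt, d.txt, f.txt} staged={a.txt, b.txt, e.txt}
After op 19 (git add c.txt): modified={b.txt, d.txt, f.txt} staged={a.txt, b.txt, c.txt, e.txt}
Final staged set: {a.txt, b.txt, c.txt, e.txt} -> count=4

Answer: 4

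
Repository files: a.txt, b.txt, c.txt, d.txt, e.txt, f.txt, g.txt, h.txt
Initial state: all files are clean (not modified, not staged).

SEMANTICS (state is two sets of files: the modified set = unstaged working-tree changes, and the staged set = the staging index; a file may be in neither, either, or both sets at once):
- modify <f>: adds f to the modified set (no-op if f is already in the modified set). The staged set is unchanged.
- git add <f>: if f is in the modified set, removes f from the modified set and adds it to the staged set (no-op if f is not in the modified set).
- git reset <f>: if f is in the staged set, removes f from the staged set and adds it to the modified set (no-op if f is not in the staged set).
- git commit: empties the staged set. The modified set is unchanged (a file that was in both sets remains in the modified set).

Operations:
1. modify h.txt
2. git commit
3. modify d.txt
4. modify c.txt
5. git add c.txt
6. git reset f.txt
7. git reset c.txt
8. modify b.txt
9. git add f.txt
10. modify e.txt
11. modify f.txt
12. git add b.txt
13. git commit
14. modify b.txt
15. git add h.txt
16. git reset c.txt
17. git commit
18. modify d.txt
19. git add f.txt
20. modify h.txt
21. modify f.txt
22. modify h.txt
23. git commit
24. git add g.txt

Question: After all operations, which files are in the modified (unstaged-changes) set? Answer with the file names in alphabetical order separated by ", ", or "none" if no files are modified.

Answer: b.txt, c.txt, d.txt, e.txt, f.txt, h.txt

Derivation:
After op 1 (modify h.txt): modified={h.txt} staged={none}
After op 2 (git commit): modified={h.txt} staged={none}
After op 3 (modify d.txt): modified={d.txt, h.txt} staged={none}
After op 4 (modify c.txt): modified={c.txt, d.txt, h.txt} staged={none}
After op 5 (git add c.txt): modified={d.txt, h.txt} staged={c.txt}
After op 6 (git reset f.txt): modified={d.txt, h.txt} staged={c.txt}
After op 7 (git reset c.txt): modified={c.txt, d.txt, h.txt} staged={none}
After op 8 (modify b.txt): modified={b.txt, c.txt, d.txt, h.txt} staged={none}
After op 9 (git add f.txt): modified={b.txt, c.txt, d.txt, h.txt} staged={none}
After op 10 (modify e.txt): modified={b.txt, c.txt, d.txt, e.txt, h.txt} staged={none}
After op 11 (modify f.txt): modified={b.txt, c.txt, d.txt, e.txt, f.txt, h.txt} staged={none}
After op 12 (git add b.txt): modified={c.txt, d.txt, e.txt, f.txt, h.txt} staged={b.txt}
After op 13 (git commit): modified={c.txt, d.txt, e.txt, f.txt, h.txt} staged={none}
After op 14 (modify b.txt): modified={b.txt, c.txt, d.txt, e.txt, f.txt, h.txt} staged={none}
After op 15 (git add h.txt): modified={b.txt, c.txt, d.txt, e.txt, f.txt} staged={h.txt}
After op 16 (git reset c.txt): modified={b.txt, c.txt, d.txt, e.txt, f.txt} staged={h.txt}
After op 17 (git commit): modified={b.txt, c.txt, d.txt, e.txt, f.txt} staged={none}
After op 18 (modify d.txt): modified={b.txt, c.txt, d.txt, e.txt, f.txt} staged={none}
After op 19 (git add f.txt): modified={b.txt, c.txt, d.txt, e.txt} staged={f.txt}
After op 20 (modify h.txt): modified={b.txt, c.txt, d.txt, e.txt, h.txt} staged={f.txt}
After op 21 (modify f.txt): modified={b.txt, c.txt, d.txt, e.txt, f.txt, h.txt} staged={f.txt}
After op 22 (modify h.txt): modified={b.txt, c.txt, d.txt, e.txt, f.txt, h.txt} staged={f.txt}
After op 23 (git commit): modified={b.txt, c.txt, d.txt, e.txt, f.txt, h.txt} staged={none}
After op 24 (git add g.txt): modified={b.txt, c.txt, d.txt, e.txt, f.txt, h.txt} staged={none}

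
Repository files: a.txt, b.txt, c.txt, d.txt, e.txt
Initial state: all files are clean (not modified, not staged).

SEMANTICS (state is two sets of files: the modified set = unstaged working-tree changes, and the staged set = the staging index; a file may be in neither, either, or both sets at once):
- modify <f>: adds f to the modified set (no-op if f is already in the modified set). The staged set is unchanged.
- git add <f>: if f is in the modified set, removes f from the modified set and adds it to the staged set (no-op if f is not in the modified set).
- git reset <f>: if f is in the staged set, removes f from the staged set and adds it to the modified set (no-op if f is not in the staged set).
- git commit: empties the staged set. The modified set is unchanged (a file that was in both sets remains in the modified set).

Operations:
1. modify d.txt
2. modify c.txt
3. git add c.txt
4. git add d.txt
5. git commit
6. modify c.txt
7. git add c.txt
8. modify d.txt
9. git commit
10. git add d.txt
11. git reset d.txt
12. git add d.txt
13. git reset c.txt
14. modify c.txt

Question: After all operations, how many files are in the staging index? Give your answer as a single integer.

After op 1 (modify d.txt): modified={d.txt} staged={none}
After op 2 (modify c.txt): modified={c.txt, d.txt} staged={none}
After op 3 (git add c.txt): modified={d.txt} staged={c.txt}
After op 4 (git add d.txt): modified={none} staged={c.txt, d.txt}
After op 5 (git commit): modified={none} staged={none}
After op 6 (modify c.txt): modified={c.txt} staged={none}
After op 7 (git add c.txt): modified={none} staged={c.txt}
After op 8 (modify d.txt): modified={d.txt} staged={c.txt}
After op 9 (git commit): modified={d.txt} staged={none}
After op 10 (git add d.txt): modified={none} staged={d.txt}
After op 11 (git reset d.txt): modified={d.txt} staged={none}
After op 12 (git add d.txt): modified={none} staged={d.txt}
After op 13 (git reset c.txt): modified={none} staged={d.txt}
After op 14 (modify c.txt): modified={c.txt} staged={d.txt}
Final staged set: {d.txt} -> count=1

Answer: 1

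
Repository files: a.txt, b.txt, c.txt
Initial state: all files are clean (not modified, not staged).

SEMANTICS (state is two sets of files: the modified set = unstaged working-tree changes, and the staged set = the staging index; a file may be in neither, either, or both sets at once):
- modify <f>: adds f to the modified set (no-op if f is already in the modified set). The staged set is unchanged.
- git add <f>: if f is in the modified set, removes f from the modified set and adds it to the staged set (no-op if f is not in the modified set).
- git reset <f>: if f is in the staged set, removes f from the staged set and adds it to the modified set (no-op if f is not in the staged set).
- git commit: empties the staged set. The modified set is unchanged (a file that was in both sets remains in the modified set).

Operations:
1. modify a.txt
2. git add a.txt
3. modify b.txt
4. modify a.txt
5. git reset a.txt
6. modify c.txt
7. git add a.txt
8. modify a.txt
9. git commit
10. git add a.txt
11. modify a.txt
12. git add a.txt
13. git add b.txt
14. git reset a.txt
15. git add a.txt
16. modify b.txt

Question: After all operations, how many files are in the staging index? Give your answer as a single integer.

Answer: 2

Derivation:
After op 1 (modify a.txt): modified={a.txt} staged={none}
After op 2 (git add a.txt): modified={none} staged={a.txt}
After op 3 (modify b.txt): modified={b.txt} staged={a.txt}
After op 4 (modify a.txt): modified={a.txt, b.txt} staged={a.txt}
After op 5 (git reset a.txt): modified={a.txt, b.txt} staged={none}
After op 6 (modify c.txt): modified={a.txt, b.txt, c.txt} staged={none}
After op 7 (git add a.txt): modified={b.txt, c.txt} staged={a.txt}
After op 8 (modify a.txt): modified={a.txt, b.txt, c.txt} staged={a.txt}
After op 9 (git commit): modified={a.txt, b.txt, c.txt} staged={none}
After op 10 (git add a.txt): modified={b.txt, c.txt} staged={a.txt}
After op 11 (modify a.txt): modified={a.txt, b.txt, c.txt} staged={a.txt}
After op 12 (git add a.txt): modified={b.txt, c.txt} staged={a.txt}
After op 13 (git add b.txt): modified={c.txt} staged={a.txt, b.txt}
After op 14 (git reset a.txt): modified={a.txt, c.txt} staged={b.txt}
After op 15 (git add a.txt): modified={c.txt} staged={a.txt, b.txt}
After op 16 (modify b.txt): modified={b.txt, c.txt} staged={a.txt, b.txt}
Final staged set: {a.txt, b.txt} -> count=2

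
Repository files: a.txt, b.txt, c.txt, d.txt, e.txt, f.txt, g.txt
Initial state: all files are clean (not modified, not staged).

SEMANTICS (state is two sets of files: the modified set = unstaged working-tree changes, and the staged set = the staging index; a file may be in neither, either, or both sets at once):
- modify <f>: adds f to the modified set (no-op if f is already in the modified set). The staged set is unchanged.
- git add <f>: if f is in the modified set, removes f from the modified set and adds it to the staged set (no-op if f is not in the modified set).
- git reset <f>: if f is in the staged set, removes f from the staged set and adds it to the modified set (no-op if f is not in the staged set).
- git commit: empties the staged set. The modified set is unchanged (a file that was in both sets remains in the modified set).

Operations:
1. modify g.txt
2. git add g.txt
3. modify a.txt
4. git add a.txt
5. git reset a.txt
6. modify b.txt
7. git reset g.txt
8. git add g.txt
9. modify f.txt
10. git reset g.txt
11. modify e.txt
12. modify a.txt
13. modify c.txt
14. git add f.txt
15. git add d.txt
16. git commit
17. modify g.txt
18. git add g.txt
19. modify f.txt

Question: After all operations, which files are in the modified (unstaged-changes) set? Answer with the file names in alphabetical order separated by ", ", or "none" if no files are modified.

Answer: a.txt, b.txt, c.txt, e.txt, f.txt

Derivation:
After op 1 (modify g.txt): modified={g.txt} staged={none}
After op 2 (git add g.txt): modified={none} staged={g.txt}
After op 3 (modify a.txt): modified={a.txt} staged={g.txt}
After op 4 (git add a.txt): modified={none} staged={a.txt, g.txt}
After op 5 (git reset a.txt): modified={a.txt} staged={g.txt}
After op 6 (modify b.txt): modified={a.txt, b.txt} staged={g.txt}
After op 7 (git reset g.txt): modified={a.txt, b.txt, g.txt} staged={none}
After op 8 (git add g.txt): modified={a.txt, b.txt} staged={g.txt}
After op 9 (modify f.txt): modified={a.txt, b.txt, f.txt} staged={g.txt}
After op 10 (git reset g.txt): modified={a.txt, b.txt, f.txt, g.txt} staged={none}
After op 11 (modify e.txt): modified={a.txt, b.txt, e.txt, f.txt, g.txt} staged={none}
After op 12 (modify a.txt): modified={a.txt, b.txt, e.txt, f.txt, g.txt} staged={none}
After op 13 (modify c.txt): modified={a.txt, b.txt, c.txt, e.txt, f.txt, g.txt} staged={none}
After op 14 (git add f.txt): modified={a.txt, b.txt, c.txt, e.txt, g.txt} staged={f.txt}
After op 15 (git add d.txt): modified={a.txt, b.txt, c.txt, e.txt, g.txt} staged={f.txt}
After op 16 (git commit): modified={a.txt, b.txt, c.txt, e.txt, g.txt} staged={none}
After op 17 (modify g.txt): modified={a.txt, b.txt, c.txt, e.txt, g.txt} staged={none}
After op 18 (git add g.txt): modified={a.txt, b.txt, c.txt, e.txt} staged={g.txt}
After op 19 (modify f.txt): modified={a.txt, b.txt, c.txt, e.txt, f.txt} staged={g.txt}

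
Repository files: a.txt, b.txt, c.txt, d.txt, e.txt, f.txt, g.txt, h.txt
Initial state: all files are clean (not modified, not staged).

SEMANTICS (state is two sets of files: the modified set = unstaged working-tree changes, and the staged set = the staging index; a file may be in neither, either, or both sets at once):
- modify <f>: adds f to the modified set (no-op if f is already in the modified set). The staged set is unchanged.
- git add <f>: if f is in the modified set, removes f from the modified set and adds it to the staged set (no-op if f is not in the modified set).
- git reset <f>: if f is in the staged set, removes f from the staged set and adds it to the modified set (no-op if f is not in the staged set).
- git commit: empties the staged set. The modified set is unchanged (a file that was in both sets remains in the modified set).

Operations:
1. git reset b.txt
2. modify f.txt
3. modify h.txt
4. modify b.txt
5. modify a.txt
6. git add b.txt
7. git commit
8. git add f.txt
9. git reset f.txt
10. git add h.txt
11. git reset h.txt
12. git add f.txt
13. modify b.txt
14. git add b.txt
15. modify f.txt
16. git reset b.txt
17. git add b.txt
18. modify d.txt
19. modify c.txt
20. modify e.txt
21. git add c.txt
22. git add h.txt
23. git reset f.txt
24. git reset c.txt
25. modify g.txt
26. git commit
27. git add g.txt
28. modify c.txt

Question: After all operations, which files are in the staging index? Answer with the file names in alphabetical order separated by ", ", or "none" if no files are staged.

Answer: g.txt

Derivation:
After op 1 (git reset b.txt): modified={none} staged={none}
After op 2 (modify f.txt): modified={f.txt} staged={none}
After op 3 (modify h.txt): modified={f.txt, h.txt} staged={none}
After op 4 (modify b.txt): modified={b.txt, f.txt, h.txt} staged={none}
After op 5 (modify a.txt): modified={a.txt, b.txt, f.txt, h.txt} staged={none}
After op 6 (git add b.txt): modified={a.txt, f.txt, h.txt} staged={b.txt}
After op 7 (git commit): modified={a.txt, f.txt, h.txt} staged={none}
After op 8 (git add f.txt): modified={a.txt, h.txt} staged={f.txt}
After op 9 (git reset f.txt): modified={a.txt, f.txt, h.txt} staged={none}
After op 10 (git add h.txt): modified={a.txt, f.txt} staged={h.txt}
After op 11 (git reset h.txt): modified={a.txt, f.txt, h.txt} staged={none}
After op 12 (git add f.txt): modified={a.txt, h.txt} staged={f.txt}
After op 13 (modify b.txt): modified={a.txt, b.txt, h.txt} staged={f.txt}
After op 14 (git add b.txt): modified={a.txt, h.txt} staged={b.txt, f.txt}
After op 15 (modify f.txt): modified={a.txt, f.txt, h.txt} staged={b.txt, f.txt}
After op 16 (git reset b.txt): modified={a.txt, b.txt, f.txt, h.txt} staged={f.txt}
After op 17 (git add b.txt): modified={a.txt, f.txt, h.txt} staged={b.txt, f.txt}
After op 18 (modify d.txt): modified={a.txt, d.txt, f.txt, h.txt} staged={b.txt, f.txt}
After op 19 (modify c.txt): modified={a.txt, c.txt, d.txt, f.txt, h.txt} staged={b.txt, f.txt}
After op 20 (modify e.txt): modified={a.txt, c.txt, d.txt, e.txt, f.txt, h.txt} staged={b.txt, f.txt}
After op 21 (git add c.txt): modified={a.txt, d.txt, e.txt, f.txt, h.txt} staged={b.txt, c.txt, f.txt}
After op 22 (git add h.txt): modified={a.txt, d.txt, e.txt, f.txt} staged={b.txt, c.txt, f.txt, h.txt}
After op 23 (git reset f.txt): modified={a.txt, d.txt, e.txt, f.txt} staged={b.txt, c.txt, h.txt}
After op 24 (git reset c.txt): modified={a.txt, c.txt, d.txt, e.txt, f.txt} staged={b.txt, h.txt}
After op 25 (modify g.txt): modified={a.txt, c.txt, d.txt, e.txt, f.txt, g.txt} staged={b.txt, h.txt}
After op 26 (git commit): modified={a.txt, c.txt, d.txt, e.txt, f.txt, g.txt} staged={none}
After op 27 (git add g.txt): modified={a.txt, c.txt, d.txt, e.txt, f.txt} staged={g.txt}
After op 28 (modify c.txt): modified={a.txt, c.txt, d.txt, e.txt, f.txt} staged={g.txt}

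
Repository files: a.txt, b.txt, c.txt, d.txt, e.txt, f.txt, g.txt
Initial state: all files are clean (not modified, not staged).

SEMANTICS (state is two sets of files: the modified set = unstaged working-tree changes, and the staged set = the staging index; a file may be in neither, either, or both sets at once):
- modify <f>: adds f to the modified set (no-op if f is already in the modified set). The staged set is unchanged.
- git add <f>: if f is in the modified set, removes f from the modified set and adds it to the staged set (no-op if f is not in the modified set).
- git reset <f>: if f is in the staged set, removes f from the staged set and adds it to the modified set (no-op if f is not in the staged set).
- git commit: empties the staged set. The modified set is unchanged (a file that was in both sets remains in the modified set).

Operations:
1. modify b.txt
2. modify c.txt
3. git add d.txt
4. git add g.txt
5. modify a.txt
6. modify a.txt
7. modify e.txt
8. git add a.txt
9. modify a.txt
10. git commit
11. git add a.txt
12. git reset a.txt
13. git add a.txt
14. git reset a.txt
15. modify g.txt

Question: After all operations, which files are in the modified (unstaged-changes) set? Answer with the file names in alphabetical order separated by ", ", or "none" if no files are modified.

After op 1 (modify b.txt): modified={b.txt} staged={none}
After op 2 (modify c.txt): modified={b.txt, c.txt} staged={none}
After op 3 (git add d.txt): modified={b.txt, c.txt} staged={none}
After op 4 (git add g.txt): modified={b.txt, c.txt} staged={none}
After op 5 (modify a.txt): modified={a.txt, b.txt, c.txt} staged={none}
After op 6 (modify a.txt): modified={a.txt, b.txt, c.txt} staged={none}
After op 7 (modify e.txt): modified={a.txt, b.txt, c.txt, e.txt} staged={none}
After op 8 (git add a.txt): modified={b.txt, c.txt, e.txt} staged={a.txt}
After op 9 (modify a.txt): modified={a.txt, b.txt, c.txt, e.txt} staged={a.txt}
After op 10 (git commit): modified={a.txt, b.txt, c.txt, e.txt} staged={none}
After op 11 (git add a.txt): modified={b.txt, c.txt, e.txt} staged={a.txt}
After op 12 (git reset a.txt): modified={a.txt, b.txt, c.txt, e.txt} staged={none}
After op 13 (git add a.txt): modified={b.txt, c.txt, e.txt} staged={a.txt}
After op 14 (git reset a.txt): modified={a.txt, b.txt, c.txt, e.txt} staged={none}
After op 15 (modify g.txt): modified={a.txt, b.txt, c.txt, e.txt, g.txt} staged={none}

Answer: a.txt, b.txt, c.txt, e.txt, g.txt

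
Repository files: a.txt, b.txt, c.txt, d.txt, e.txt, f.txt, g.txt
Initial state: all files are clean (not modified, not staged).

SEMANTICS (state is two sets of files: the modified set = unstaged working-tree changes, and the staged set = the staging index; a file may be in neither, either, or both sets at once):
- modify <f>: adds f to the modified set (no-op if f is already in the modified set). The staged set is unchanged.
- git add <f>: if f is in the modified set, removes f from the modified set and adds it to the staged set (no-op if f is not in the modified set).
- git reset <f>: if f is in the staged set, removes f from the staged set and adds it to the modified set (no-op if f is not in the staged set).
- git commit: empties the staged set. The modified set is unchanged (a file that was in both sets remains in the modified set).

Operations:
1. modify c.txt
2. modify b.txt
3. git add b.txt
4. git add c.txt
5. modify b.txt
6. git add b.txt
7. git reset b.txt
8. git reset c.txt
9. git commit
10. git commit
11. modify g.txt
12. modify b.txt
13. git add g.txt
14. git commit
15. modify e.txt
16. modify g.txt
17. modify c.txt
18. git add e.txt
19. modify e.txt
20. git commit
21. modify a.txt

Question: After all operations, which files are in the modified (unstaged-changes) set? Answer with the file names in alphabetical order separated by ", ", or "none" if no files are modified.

Answer: a.txt, b.txt, c.txt, e.txt, g.txt

Derivation:
After op 1 (modify c.txt): modified={c.txt} staged={none}
After op 2 (modify b.txt): modified={b.txt, c.txt} staged={none}
After op 3 (git add b.txt): modified={c.txt} staged={b.txt}
After op 4 (git add c.txt): modified={none} staged={b.txt, c.txt}
After op 5 (modify b.txt): modified={b.txt} staged={b.txt, c.txt}
After op 6 (git add b.txt): modified={none} staged={b.txt, c.txt}
After op 7 (git reset b.txt): modified={b.txt} staged={c.txt}
After op 8 (git reset c.txt): modified={b.txt, c.txt} staged={none}
After op 9 (git commit): modified={b.txt, c.txt} staged={none}
After op 10 (git commit): modified={b.txt, c.txt} staged={none}
After op 11 (modify g.txt): modified={b.txt, c.txt, g.txt} staged={none}
After op 12 (modify b.txt): modified={b.txt, c.txt, g.txt} staged={none}
After op 13 (git add g.txt): modified={b.txt, c.txt} staged={g.txt}
After op 14 (git commit): modified={b.txt, c.txt} staged={none}
After op 15 (modify e.txt): modified={b.txt, c.txt, e.txt} staged={none}
After op 16 (modify g.txt): modified={b.txt, c.txt, e.txt, g.txt} staged={none}
After op 17 (modify c.txt): modified={b.txt, c.txt, e.txt, g.txt} staged={none}
After op 18 (git add e.txt): modified={b.txt, c.txt, g.txt} staged={e.txt}
After op 19 (modify e.txt): modified={b.txt, c.txt, e.txt, g.txt} staged={e.txt}
After op 20 (git commit): modified={b.txt, c.txt, e.txt, g.txt} staged={none}
After op 21 (modify a.txt): modified={a.txt, b.txt, c.txt, e.txt, g.txt} staged={none}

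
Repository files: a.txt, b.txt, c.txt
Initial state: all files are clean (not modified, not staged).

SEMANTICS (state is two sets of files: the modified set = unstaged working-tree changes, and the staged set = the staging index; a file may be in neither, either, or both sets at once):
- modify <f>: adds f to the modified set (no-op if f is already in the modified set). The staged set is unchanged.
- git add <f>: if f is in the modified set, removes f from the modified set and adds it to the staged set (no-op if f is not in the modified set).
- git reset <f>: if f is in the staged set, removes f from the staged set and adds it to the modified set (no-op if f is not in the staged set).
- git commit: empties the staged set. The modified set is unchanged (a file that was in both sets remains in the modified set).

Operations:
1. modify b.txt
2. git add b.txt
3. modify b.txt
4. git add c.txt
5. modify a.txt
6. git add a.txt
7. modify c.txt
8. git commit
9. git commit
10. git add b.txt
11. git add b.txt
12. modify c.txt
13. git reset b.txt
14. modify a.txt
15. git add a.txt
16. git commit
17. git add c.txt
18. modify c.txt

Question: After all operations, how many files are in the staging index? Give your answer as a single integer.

After op 1 (modify b.txt): modified={b.txt} staged={none}
After op 2 (git add b.txt): modified={none} staged={b.txt}
After op 3 (modify b.txt): modified={b.txt} staged={b.txt}
After op 4 (git add c.txt): modified={b.txt} staged={b.txt}
After op 5 (modify a.txt): modified={a.txt, b.txt} staged={b.txt}
After op 6 (git add a.txt): modified={b.txt} staged={a.txt, b.txt}
After op 7 (modify c.txt): modified={b.txt, c.txt} staged={a.txt, b.txt}
After op 8 (git commit): modified={b.txt, c.txt} staged={none}
After op 9 (git commit): modified={b.txt, c.txt} staged={none}
After op 10 (git add b.txt): modified={c.txt} staged={b.txt}
After op 11 (git add b.txt): modified={c.txt} staged={b.txt}
After op 12 (modify c.txt): modified={c.txt} staged={b.txt}
After op 13 (git reset b.txt): modified={b.txt, c.txt} staged={none}
After op 14 (modify a.txt): modified={a.txt, b.txt, c.txt} staged={none}
After op 15 (git add a.txt): modified={b.txt, c.txt} staged={a.txt}
After op 16 (git commit): modified={b.txt, c.txt} staged={none}
After op 17 (git add c.txt): modified={b.txt} staged={c.txt}
After op 18 (modify c.txt): modified={b.txt, c.txt} staged={c.txt}
Final staged set: {c.txt} -> count=1

Answer: 1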